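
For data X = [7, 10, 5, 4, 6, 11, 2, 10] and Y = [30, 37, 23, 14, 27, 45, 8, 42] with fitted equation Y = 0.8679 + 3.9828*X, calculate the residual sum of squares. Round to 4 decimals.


Compute predicted values, then residuals = yi - yhat_i.
Residuals: [1.2525, -3.6959, 2.2181, -2.7991, 2.2353, 0.3213, -0.8335, 1.3041].
SSres = sum(residual^2) = 35.4786.

35.4786


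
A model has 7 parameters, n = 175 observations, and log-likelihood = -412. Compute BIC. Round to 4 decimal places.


Compute k*ln(n) = 7*ln(175) = 7*5.164786 = 36.153502.
Then -2*loglik = 824.
BIC = 36.153502 + 824 = 860.153502, which rounds to 860.1535.

860.1535


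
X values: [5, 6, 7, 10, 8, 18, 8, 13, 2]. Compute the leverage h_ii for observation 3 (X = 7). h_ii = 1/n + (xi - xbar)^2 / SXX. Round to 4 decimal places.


n = 9, xbar = 8.5556.
SXX = sum((xi - xbar)^2) = 176.2222.
h = 1/9 + (7 - 8.5556)^2 / 176.2222 = 0.1248.

0.1248


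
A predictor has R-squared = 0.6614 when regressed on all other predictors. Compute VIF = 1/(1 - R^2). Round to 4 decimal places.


Denominator: 1 - 0.6614 = 0.3386.
VIF = 1 / 0.3386 = 2.9533.

2.9533


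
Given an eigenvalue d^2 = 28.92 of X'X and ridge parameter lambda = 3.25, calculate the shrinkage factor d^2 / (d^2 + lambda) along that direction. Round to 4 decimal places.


Compute the denominator: 28.92 + 3.25 = 32.1700.
Shrinkage factor = 28.92 / 32.1700 = 0.8990.

0.8990


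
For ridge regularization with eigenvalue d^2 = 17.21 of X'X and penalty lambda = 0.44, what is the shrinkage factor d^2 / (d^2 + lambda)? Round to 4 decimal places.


Compute the denominator: 17.21 + 0.44 = 17.6500.
Shrinkage factor = 17.21 / 17.6500 = 0.9751.

0.9751


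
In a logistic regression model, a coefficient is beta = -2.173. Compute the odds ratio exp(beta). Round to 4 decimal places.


The odds ratio is computed as:
OR = e^(-2.173) = 0.1138.

0.1138


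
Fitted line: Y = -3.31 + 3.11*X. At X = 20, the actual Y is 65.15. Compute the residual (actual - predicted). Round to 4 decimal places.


Predicted = -3.31 + 3.11 * 20 = 58.8900.
Residual = 65.15 - 58.8900 = 6.2600.

6.2600


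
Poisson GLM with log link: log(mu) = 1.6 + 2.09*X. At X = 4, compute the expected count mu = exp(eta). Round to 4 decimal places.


Linear predictor: eta = 1.6 + (2.09)(4) = 9.9600.
Expected count: mu = exp(9.9600) = 21162.7957.

21162.7957


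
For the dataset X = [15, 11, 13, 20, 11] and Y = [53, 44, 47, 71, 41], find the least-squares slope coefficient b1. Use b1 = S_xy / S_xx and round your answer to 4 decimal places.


First compute the means: xbar = 14.0000, ybar = 51.2000.
Then S_xx = sum((xi - xbar)^2) = 56.0000.
S_xy = sum((xi - xbar)(yi - ybar)) = 177.0000.
b1 = S_xy / S_xx = 177.0000 / 56.0000 = 3.1607.

3.1607


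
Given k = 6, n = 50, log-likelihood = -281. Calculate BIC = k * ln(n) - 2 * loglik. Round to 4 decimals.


ln(50) = 3.912023.
k * ln(n) = 6 * 3.912023 = 23.472138.
-2L = 562.
BIC = 23.472138 + 562 = 585.472138, which rounds to 585.4721.

585.4721


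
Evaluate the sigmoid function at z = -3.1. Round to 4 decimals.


exp(3.1000) = 22.1980.
1 + exp(-z) = 23.1980.
sigmoid = 1/23.1980 = 0.0431.

0.0431


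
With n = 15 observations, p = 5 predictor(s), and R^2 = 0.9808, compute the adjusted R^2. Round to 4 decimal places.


Adjusted R^2 = 1 - (1 - R^2) * (n-1)/(n-p-1).
(1 - R^2) = 0.0192.
(n-1)/(n-p-1) = 14/9.
(1 - R^2) * (n-1) = 0.0192 * 14 = 0.2688.
Divide by (n-p-1): 0.2688 / 9 = 0.0299.
Adj R^2 = 1 - 0.0299 = 0.9701.

0.9701


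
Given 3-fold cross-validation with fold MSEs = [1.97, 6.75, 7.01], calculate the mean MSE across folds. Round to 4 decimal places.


Total MSE across folds = 15.7300.
CV-MSE = 15.7300/3 = 5.2433.

5.2433


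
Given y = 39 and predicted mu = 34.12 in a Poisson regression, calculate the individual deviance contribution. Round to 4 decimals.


First: ln(39/34.12) = 0.133678.
Then: 39 * 0.133678 = 5.213442.
y - mu = 39 - 34.12 = 4.88.
D = 2(5.213442 - 4.88) = 0.666884, which rounds to 0.6669.

0.6669


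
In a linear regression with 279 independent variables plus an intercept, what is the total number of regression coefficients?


Total coefficients = number of predictors + 1 (for the intercept).
= 279 + 1 = 280.

280


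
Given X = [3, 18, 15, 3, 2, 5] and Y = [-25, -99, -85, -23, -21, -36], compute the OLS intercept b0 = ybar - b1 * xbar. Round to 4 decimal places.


The slope is b1 = -4.9616.
Sample means are xbar = 7.6667 and ybar = -48.1667.
Intercept: b0 = -48.1667 - (-4.9616)(7.6667) = -10.1274.

-10.1274


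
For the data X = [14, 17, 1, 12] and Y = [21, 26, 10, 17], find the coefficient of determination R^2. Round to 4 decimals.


Fit the OLS line: b0 = 8.2534, b1 = 0.9315.
SSres = 10.3151.
SStot = 137.0000.
R^2 = 1 - 10.3151/137.0000 = 0.9247.

0.9247


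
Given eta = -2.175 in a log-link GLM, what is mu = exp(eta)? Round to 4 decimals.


The inverse log link gives:
mu = exp(-2.175) = 0.1136.

0.1136


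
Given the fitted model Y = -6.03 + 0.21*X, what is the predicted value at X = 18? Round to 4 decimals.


Plug X = 18 into Y = -6.03 + 0.21*X:
Y = -6.03 + 3.7800 = -2.2500.

-2.2500


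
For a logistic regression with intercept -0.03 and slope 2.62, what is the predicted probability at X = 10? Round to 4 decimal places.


Compute z = -0.03 + (2.62)(10) = 26.1700.
exp(-z) = 0.0000.
P = 1/(1 + 0.0000) = 1.0000.

1.0000


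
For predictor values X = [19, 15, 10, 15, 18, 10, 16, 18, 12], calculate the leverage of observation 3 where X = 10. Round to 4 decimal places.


n = 9, xbar = 14.7778.
SXX = sum((xi - xbar)^2) = 93.5556.
h = 1/9 + (10 - 14.7778)^2 / 93.5556 = 0.3551.

0.3551


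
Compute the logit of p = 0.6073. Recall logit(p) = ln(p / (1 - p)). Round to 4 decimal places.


The odds are p/(1-p) = 0.6073 / 0.3927 = 1.5465.
logit(p) = ln(1.5465) = 0.4360.

0.4360


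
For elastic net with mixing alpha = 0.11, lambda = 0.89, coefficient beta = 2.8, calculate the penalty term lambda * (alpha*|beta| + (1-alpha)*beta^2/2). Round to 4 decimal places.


alpha * |beta| = 0.11 * 2.8 = 0.3080.
(1-alpha) * beta^2/2 = 0.89 * 7.8400/2 = 3.4888.
Total = 0.89 * (0.3080 + 3.4888) = 3.3792.

3.3792


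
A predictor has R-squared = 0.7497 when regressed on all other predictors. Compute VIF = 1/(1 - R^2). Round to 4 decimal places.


Using VIF = 1/(1 - R^2_j):
1 - 0.7497 = 0.2503.
VIF = 3.9952.

3.9952


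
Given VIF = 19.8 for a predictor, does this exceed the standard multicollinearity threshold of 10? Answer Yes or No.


Check: VIF = 19.8 vs threshold = 10.
Since 19.8 >= 10, the answer is Yes.

Yes


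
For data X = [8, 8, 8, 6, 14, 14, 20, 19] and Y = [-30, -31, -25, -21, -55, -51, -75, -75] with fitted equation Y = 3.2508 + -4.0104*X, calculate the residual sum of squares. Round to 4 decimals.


Compute predicted values, then residuals = yi - yhat_i.
Residuals: [-1.1676, -2.1676, 3.8324, -0.1884, -2.1052, 1.8948, 1.9572, -2.0532].
SSres = sum(residual^2) = 36.8530.

36.8530


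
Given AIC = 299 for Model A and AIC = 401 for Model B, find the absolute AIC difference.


|AIC_A - AIC_B| = |299 - 401| = 102.
Model A is preferred (lower AIC).

102


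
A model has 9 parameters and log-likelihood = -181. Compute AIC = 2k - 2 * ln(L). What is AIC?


AIC = 2*9 - 2*(-181).
= 18 + 362 = 380.

380


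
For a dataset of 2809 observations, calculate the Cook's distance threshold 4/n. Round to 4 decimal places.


The threshold is 4/n.
4/2809 = 0.0014.

0.0014


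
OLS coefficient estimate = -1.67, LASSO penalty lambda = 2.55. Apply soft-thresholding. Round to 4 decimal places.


|beta_OLS| = 1.67.
lambda = 2.55.
Since |beta| <= lambda, the coefficient is set to 0.
Result = 0.0000.

0.0000


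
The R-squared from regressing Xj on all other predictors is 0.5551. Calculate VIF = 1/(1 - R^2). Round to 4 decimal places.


Denominator: 1 - 0.5551 = 0.4449.
VIF = 1 / 0.4449 = 2.2477.

2.2477


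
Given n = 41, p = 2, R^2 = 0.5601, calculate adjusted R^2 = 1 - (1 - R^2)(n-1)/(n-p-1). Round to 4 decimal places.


Adjusted R^2 = 1 - (1 - R^2) * (n-1)/(n-p-1).
(1 - R^2) = 0.4399.
(n-1)/(n-p-1) = 40/38.
(1 - R^2) * (n-1) = 0.4399 * 40 = 17.5960.
Divide by (n-p-1): 17.5960 / 38 = 0.4631.
Adj R^2 = 1 - 0.4631 = 0.5369.

0.5369


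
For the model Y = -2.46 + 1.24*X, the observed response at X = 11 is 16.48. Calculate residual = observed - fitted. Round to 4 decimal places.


Predicted = -2.46 + 1.24 * 11 = 11.1800.
Residual = 16.48 - 11.1800 = 5.3000.

5.3000


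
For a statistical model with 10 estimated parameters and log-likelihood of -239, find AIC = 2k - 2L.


Compute:
2k = 2*10 = 20.
-2*loglik = -2*(-239) = 478.
AIC = 20 + 478 = 498.

498


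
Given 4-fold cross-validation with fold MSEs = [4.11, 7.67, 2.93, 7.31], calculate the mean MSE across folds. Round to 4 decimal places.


Total MSE across folds = 22.0200.
CV-MSE = 22.0200/4 = 5.5050.

5.5050


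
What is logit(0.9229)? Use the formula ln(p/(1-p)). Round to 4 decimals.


Compute the odds: 0.9229/0.0771 = 11.9702.
Take the natural log: ln(11.9702) = 2.4824.

2.4824


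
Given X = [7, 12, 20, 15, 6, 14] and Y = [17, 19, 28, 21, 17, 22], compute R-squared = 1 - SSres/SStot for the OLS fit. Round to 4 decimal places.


The fitted line is Y = 11.4466 + 0.7476*X.
SSres = 8.5825, SStot = 85.3333.
R^2 = 1 - SSres/SStot = 0.8994.

0.8994


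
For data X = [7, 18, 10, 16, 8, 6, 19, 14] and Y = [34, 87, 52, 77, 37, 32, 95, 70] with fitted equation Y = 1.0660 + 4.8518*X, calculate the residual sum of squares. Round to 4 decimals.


Compute predicted values, then residuals = yi - yhat_i.
Residuals: [-1.0286, -1.3984, 2.4160, -1.6948, -2.8804, 1.8232, 1.7498, 1.0088].
SSres = sum(residual^2) = 27.4232.

27.4232


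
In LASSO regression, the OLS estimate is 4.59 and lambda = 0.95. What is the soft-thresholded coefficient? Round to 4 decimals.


Check: |4.59| = 4.59 vs lambda = 0.95.
Since |beta| > lambda, coefficient = sign(beta)*(|beta| - lambda) = 3.6400.
Soft-thresholded coefficient = 3.6400.

3.6400


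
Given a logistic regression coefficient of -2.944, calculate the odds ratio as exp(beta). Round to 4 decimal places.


The odds ratio is computed as:
OR = e^(-2.944) = 0.0527.

0.0527


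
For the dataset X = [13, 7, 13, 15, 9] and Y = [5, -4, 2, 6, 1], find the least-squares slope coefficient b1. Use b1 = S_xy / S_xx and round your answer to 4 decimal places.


Calculate xbar = 11.4000, ybar = 2.0000.
S_xx = 43.2000, S_xy = 48.0000.
Using b1 = S_xy / S_xx = 48.0000 / 43.2000, we get b1 = 1.1111.

1.1111


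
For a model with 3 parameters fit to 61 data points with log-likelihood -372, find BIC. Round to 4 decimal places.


ln(61) = 4.110874.
k * ln(n) = 3 * 4.110874 = 12.332622.
-2L = 744.
BIC = 12.332622 + 744 = 756.332622, which rounds to 756.3326.

756.3326


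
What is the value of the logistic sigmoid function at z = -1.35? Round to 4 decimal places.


Compute exp(1.3500) = 3.8574.
Sigmoid = 1 / (1 + 3.8574) = 1 / 4.8574 = 0.2059.

0.2059


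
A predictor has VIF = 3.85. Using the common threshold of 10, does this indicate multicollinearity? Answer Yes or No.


Compare VIF = 3.85 to the threshold of 10.
3.85 < 10, so the answer is No.

No


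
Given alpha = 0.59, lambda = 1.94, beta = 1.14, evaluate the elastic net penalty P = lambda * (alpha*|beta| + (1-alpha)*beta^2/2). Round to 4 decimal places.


L1 component = 0.59 * |1.14| = 0.6726.
L2 component = 0.41 * 1.14^2 / 2 = 0.2664.
Penalty = 1.94 * (0.6726 + 0.2664) = 1.94 * 0.9390 = 1.8217.

1.8217


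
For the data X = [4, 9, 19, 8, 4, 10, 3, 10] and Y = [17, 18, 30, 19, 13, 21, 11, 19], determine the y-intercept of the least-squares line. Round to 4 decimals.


First find the slope: b1 = 1.0625.
Means: xbar = 8.3750, ybar = 18.5000.
b0 = ybar - b1 * xbar = 18.5000 - 1.0625 * 8.3750 = 9.6012.

9.6012


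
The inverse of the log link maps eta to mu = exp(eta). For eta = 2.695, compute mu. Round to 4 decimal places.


mu = exp(eta) = exp(2.695).
= 14.8055.

14.8055


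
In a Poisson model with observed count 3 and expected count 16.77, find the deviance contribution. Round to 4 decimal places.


First: ln(3/16.77) = -1.720979.
Then: 3 * -1.720979 = -5.162937.
y - mu = 3 - 16.77 = -13.77.
D = 2(-5.162937 - -13.77) = 17.214126, which rounds to 17.2141.

17.2141


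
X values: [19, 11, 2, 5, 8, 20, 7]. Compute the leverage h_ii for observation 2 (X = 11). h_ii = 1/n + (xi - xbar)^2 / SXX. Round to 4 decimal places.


Mean of X: xbar = 10.2857.
SXX = 283.4286.
For X = 11: h = 1/7 + (11 - 10.2857)^2/283.4286 = 0.1447.

0.1447


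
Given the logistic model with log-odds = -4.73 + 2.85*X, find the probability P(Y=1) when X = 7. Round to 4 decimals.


Compute z = -4.73 + (2.85)(7) = 15.2200.
exp(-z) = 0.0000.
P = 1/(1 + 0.0000) = 1.0000.

1.0000


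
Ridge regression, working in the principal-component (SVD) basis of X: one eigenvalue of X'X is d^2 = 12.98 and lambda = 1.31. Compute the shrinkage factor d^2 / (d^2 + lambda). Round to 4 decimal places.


Denominator = d^2 + lambda = 12.98 + 1.31 = 14.2900.
Shrinkage = 12.98 / 14.2900 = 0.9083.

0.9083


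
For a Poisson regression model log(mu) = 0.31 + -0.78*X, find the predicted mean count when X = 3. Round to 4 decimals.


Linear predictor: eta = 0.31 + (-0.78)(3) = -2.0300.
Expected count: mu = exp(-2.0300) = 0.1313.

0.1313


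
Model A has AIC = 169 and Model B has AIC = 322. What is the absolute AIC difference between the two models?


Compute |169 - 322| = 153.
Model A has the smaller AIC.

153


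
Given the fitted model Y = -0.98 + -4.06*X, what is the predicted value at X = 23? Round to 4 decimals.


Plug X = 23 into Y = -0.98 + -4.06*X:
Y = -0.98 + -93.3800 = -94.3600.

-94.3600


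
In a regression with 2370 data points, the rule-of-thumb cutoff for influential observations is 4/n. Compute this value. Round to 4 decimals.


Using the rule of thumb:
Threshold = 4 / 2370 = 0.0017.

0.0017


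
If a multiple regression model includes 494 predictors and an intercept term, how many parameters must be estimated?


Each predictor gets one coefficient, plus one intercept.
Total parameters = 494 + 1 = 495.

495


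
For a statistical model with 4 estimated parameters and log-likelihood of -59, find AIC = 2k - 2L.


AIC = 2k - 2*loglik = 2(4) - 2(-59).
= 8 + 118 = 126.

126


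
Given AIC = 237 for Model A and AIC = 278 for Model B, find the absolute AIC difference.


|AIC_A - AIC_B| = |237 - 278| = 41.
Model A is preferred (lower AIC).

41


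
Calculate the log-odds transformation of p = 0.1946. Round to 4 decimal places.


1 - p = 0.8054.
p/(1-p) = 0.2416.
logit = ln(0.2416) = -1.4204.

-1.4204


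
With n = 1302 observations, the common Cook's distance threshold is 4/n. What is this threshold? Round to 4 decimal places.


The threshold is 4/n.
4/1302 = 0.0031.

0.0031


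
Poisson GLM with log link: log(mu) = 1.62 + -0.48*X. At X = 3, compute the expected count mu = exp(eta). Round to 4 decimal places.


Linear predictor: eta = 1.62 + (-0.48)(3) = 0.1800.
Expected count: mu = exp(0.1800) = 1.1972.

1.1972


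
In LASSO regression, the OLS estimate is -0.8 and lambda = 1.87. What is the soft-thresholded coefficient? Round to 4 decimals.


Absolute value: |-0.8| = 0.8.
Compare to lambda = 1.87.
Since |beta| <= lambda, the coefficient is set to 0.

0.0000


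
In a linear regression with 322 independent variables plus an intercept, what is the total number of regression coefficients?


Total coefficients = number of predictors + 1 (for the intercept).
= 322 + 1 = 323.

323


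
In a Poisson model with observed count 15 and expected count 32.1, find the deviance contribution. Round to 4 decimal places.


Compute y*ln(y/mu) = 15*ln(15/32.1) = 15*-0.760806 = -11.412090.
y - mu = -17.1.
D = 2*(-11.412090 - (-17.1)) = 11.375820, which rounds to 11.3758.

11.3758


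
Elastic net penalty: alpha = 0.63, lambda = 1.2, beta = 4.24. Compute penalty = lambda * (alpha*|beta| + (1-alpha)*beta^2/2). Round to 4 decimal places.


alpha * |beta| = 0.63 * 4.24 = 2.6712.
(1-alpha) * beta^2/2 = 0.37 * 17.9776/2 = 3.3259.
Total = 1.2 * (2.6712 + 3.3259) = 7.1965.

7.1965


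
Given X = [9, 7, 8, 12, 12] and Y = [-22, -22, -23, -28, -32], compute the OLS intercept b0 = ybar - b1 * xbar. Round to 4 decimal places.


First find the slope: b1 = -1.7358.
Means: xbar = 9.6000, ybar = -25.4000.
b0 = ybar - b1 * xbar = -25.4000 - -1.7358 * 9.6000 = -8.7358.

-8.7358


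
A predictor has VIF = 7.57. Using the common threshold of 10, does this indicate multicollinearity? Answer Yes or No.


The threshold is 10.
VIF = 7.57 is < 10.
Multicollinearity indication: No.

No


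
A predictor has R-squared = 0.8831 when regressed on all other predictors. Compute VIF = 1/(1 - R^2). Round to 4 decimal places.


Denominator: 1 - 0.8831 = 0.1169.
VIF = 1 / 0.1169 = 8.5543.

8.5543


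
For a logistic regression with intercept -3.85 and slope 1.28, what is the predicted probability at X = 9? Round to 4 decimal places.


z = -3.85 + 1.28 * 9 = 7.6700.
Sigmoid: P = 1 / (1 + exp(-7.6700)) = 0.9995.

0.9995


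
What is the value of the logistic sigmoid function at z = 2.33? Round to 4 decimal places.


Compute exp(-2.3300) = 0.0973.
Sigmoid = 1 / (1 + 0.0973) = 1 / 1.0973 = 0.9113.

0.9113


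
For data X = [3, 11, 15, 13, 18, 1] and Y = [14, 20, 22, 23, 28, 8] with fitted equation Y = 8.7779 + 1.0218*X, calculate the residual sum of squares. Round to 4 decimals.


Compute predicted values, then residuals = yi - yhat_i.
Residuals: [2.1567, -0.0177, -2.1049, 0.9387, 0.8297, -1.7997].
SSres = sum(residual^2) = 13.8908.

13.8908


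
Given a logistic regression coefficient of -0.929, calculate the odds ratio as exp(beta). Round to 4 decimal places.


Odds ratio = exp(beta) = exp(-0.929).
= 0.3949.

0.3949


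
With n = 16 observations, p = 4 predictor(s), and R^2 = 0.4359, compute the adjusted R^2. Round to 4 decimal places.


Adjusted R^2 = 1 - (1 - R^2) * (n-1)/(n-p-1).
(1 - R^2) = 0.5641.
(n-1)/(n-p-1) = 15/11.
(1 - R^2) * (n-1) = 0.5641 * 15 = 8.4615.
Divide by (n-p-1): 8.4615 / 11 = 0.7692.
Adj R^2 = 1 - 0.7692 = 0.2308.

0.2308


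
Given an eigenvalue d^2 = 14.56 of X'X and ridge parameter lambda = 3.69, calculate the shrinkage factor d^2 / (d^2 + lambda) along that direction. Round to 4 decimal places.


Compute the denominator: 14.56 + 3.69 = 18.2500.
Shrinkage factor = 14.56 / 18.2500 = 0.7978.

0.7978


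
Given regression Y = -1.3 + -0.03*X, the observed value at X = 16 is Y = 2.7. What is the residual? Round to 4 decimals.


Fitted value at X = 16 is yhat = -1.3 + -0.03*16 = -1.7800.
Residual = 2.7 - -1.7800 = 4.4800.

4.4800


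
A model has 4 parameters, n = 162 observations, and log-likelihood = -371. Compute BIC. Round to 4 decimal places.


Compute k*ln(n) = 4*ln(162) = 4*5.087596 = 20.350384.
Then -2*loglik = 742.
BIC = 20.350384 + 742 = 762.350384, which rounds to 762.3504.

762.3504


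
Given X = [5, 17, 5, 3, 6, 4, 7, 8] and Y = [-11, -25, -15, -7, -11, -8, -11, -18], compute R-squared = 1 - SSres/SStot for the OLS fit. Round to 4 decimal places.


Fit the OLS line: b0 = -4.7757, b1 = -1.2326.
SSres = 40.5765.
SStot = 245.5000.
R^2 = 1 - 40.5765/245.5000 = 0.8347.

0.8347


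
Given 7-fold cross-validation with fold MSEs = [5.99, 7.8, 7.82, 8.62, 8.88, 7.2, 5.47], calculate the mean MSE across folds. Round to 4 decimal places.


Total MSE across folds = 51.7800.
CV-MSE = 51.7800/7 = 7.3971.

7.3971


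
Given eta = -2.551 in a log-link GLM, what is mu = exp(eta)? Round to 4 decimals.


mu = exp(eta) = exp(-2.551).
= 0.0780.

0.0780


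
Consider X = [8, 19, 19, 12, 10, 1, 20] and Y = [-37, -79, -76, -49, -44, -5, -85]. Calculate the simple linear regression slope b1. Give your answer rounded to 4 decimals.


First compute the means: xbar = 12.7143, ybar = -53.5714.
Then S_xx = sum((xi - xbar)^2) = 299.4286.
S_xy = sum((xi - xbar)(yi - ybar)) = -1206.1429.
b1 = S_xy / S_xx = -1206.1429 / 299.4286 = -4.0281.

-4.0281


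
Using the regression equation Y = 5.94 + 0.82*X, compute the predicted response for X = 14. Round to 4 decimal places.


Substitute X = 14 into the equation:
Y = 5.94 + 0.82 * 14 = 5.94 + 11.4800 = 17.4200.

17.4200


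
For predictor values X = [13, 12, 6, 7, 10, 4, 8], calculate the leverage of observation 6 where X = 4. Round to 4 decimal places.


n = 7, xbar = 8.5714.
SXX = sum((xi - xbar)^2) = 63.7143.
h = 1/7 + (4 - 8.5714)^2 / 63.7143 = 0.4709.

0.4709


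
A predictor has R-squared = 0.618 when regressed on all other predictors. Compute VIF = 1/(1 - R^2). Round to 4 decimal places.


VIF = 1 / (1 - 0.618).
= 1 / 0.382 = 2.6178.

2.6178


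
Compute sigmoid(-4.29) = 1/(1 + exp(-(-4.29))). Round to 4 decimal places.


exp(4.2900) = 72.9665.
1 + exp(-z) = 73.9665.
sigmoid = 1/73.9665 = 0.0135.

0.0135


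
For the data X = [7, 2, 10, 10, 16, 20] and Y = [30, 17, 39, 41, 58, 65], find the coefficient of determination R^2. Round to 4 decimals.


The fitted line is Y = 11.8552 + 2.7518*X.
SSres = 12.2181, SStot = 1563.3333.
R^2 = 1 - SSres/SStot = 0.9922.

0.9922


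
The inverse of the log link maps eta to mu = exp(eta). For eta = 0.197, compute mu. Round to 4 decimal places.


The inverse log link gives:
mu = exp(0.197) = 1.2177.

1.2177


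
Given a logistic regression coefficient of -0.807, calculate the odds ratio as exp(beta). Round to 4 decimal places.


The odds ratio is computed as:
OR = e^(-0.807) = 0.4462.

0.4462


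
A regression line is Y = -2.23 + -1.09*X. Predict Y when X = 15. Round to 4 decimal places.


Plug X = 15 into Y = -2.23 + -1.09*X:
Y = -2.23 + -16.3500 = -18.5800.

-18.5800


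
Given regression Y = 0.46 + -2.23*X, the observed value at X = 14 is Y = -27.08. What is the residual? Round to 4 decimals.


Compute yhat = 0.46 + (-2.23)(14) = -30.7600.
Residual = actual - predicted = -27.08 - -30.7600 = 3.6800.

3.6800


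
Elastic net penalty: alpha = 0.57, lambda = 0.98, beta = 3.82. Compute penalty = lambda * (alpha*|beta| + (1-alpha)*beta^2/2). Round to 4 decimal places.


alpha * |beta| = 0.57 * 3.82 = 2.1774.
(1-alpha) * beta^2/2 = 0.43 * 14.5924/2 = 3.1374.
Total = 0.98 * (2.1774 + 3.1374) = 5.2085.

5.2085


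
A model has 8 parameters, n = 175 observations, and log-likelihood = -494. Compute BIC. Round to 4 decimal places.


ln(175) = 5.164786.
k * ln(n) = 8 * 5.164786 = 41.318288.
-2L = 988.
BIC = 41.318288 + 988 = 1029.318288, which rounds to 1029.3183.

1029.3183


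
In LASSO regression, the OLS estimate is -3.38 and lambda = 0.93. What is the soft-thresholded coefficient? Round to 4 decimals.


Check: |-3.38| = 3.38 vs lambda = 0.93.
Since |beta| > lambda, coefficient = sign(beta)*(|beta| - lambda) = -2.4500.
Soft-thresholded coefficient = -2.4500.

-2.4500


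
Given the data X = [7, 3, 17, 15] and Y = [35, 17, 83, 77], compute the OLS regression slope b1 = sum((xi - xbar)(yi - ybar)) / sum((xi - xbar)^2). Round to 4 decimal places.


First compute the means: xbar = 10.5000, ybar = 53.0000.
Then S_xx = sum((xi - xbar)^2) = 131.0000.
S_xy = sum((xi - xbar)(yi - ybar)) = 636.0000.
b1 = S_xy / S_xx = 636.0000 / 131.0000 = 4.8550.

4.8550


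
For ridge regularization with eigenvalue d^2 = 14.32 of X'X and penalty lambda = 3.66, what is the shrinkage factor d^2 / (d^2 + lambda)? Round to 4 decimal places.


d^2 + lambda = 14.32 + 3.66 = 17.9800.
Shrinkage factor = 14.32/17.9800 = 0.7964.

0.7964


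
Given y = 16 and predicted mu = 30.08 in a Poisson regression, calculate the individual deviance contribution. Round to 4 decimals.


First: ln(16/30.08) = -0.631272.
Then: 16 * -0.631272 = -10.100352.
y - mu = 16 - 30.08 = -14.08.
D = 2(-10.100352 - -14.08) = 7.959296, which rounds to 7.9593.

7.9593


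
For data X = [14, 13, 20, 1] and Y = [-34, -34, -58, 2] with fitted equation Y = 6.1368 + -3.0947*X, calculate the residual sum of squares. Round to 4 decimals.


Predicted values from Y = 6.1368 + -3.0947*X.
Residuals: [3.1890, 0.0943, -2.2428, -1.0421].
SSres = 16.2947.

16.2947


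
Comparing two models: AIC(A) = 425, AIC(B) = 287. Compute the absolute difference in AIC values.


Absolute difference = |425 - 287| = 138.
The model with lower AIC (B) is preferred.

138


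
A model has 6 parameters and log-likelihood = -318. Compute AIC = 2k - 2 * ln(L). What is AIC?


AIC = 2k - 2*loglik = 2(6) - 2(-318).
= 12 + 636 = 648.

648


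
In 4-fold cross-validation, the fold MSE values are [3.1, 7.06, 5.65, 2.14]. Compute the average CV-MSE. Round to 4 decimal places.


Add all fold MSEs: 17.9500.
Divide by k = 4: 17.9500/4 = 4.4875.

4.4875


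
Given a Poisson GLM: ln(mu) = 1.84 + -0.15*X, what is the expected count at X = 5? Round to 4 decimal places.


Compute eta = 1.84 + -0.15 * 5 = 1.0900.
Apply inverse link: mu = e^1.0900 = 2.9743.

2.9743


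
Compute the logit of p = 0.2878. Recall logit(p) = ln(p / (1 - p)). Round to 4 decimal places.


1 - p = 0.7122.
p/(1-p) = 0.4041.
logit = ln(0.4041) = -0.9061.

-0.9061


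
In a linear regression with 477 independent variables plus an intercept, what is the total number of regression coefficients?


Each predictor gets one coefficient, plus one intercept.
Total parameters = 477 + 1 = 478.

478


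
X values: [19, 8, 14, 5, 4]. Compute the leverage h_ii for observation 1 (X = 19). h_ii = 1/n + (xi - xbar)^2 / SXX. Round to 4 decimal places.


n = 5, xbar = 10.0000.
SXX = sum((xi - xbar)^2) = 162.0000.
h = 1/5 + (19 - 10.0000)^2 / 162.0000 = 0.7000.

0.7000


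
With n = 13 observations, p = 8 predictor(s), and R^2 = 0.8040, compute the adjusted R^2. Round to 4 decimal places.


Adjusted R^2 = 1 - (1 - R^2) * (n-1)/(n-p-1).
(1 - R^2) = 0.1960.
(n-1)/(n-p-1) = 12/4.
(1 - R^2) * (n-1) = 0.1960 * 12 = 2.3520.
Divide by (n-p-1): 2.3520 / 4 = 0.5880.
Adj R^2 = 1 - 0.5880 = 0.4120.

0.4120


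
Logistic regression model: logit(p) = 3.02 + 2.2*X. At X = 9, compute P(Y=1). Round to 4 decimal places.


z = 3.02 + 2.2 * 9 = 22.8200.
Sigmoid: P = 1 / (1 + exp(-22.8200)) = 1.0000.

1.0000


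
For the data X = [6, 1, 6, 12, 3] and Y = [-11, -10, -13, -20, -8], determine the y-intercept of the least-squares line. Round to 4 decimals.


Compute b1 = -1.0231 from the OLS formula.
With xbar = 5.6000 and ybar = -12.4000, the intercept is:
b0 = -12.4000 - -1.0231 * 5.6000 = -6.6705.

-6.6705


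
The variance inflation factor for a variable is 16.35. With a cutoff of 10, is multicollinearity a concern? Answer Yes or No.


Check: VIF = 16.35 vs threshold = 10.
Since 16.35 >= 10, the answer is Yes.

Yes


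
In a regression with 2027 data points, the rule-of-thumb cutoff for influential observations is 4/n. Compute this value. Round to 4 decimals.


Cook's distance cutoff = 4/n = 4/2027.
= 0.0020.

0.0020


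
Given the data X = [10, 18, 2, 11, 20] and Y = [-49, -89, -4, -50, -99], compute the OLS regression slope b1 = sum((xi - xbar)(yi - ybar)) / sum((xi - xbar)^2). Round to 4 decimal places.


Calculate xbar = 12.2000, ybar = -58.2000.
S_xx = 204.8000, S_xy = -1079.8000.
Using b1 = S_xy / S_xx = -1079.8000 / 204.8000, we get b1 = -5.2725.

-5.2725


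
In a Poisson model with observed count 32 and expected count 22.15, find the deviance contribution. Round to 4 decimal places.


y/mu = 32/22.15 = 1.444695 (approx.), and ln(32/22.15) = 0.367898.
y * ln(y/mu) = 32 * 0.367898 = 11.772736.
y - mu = 9.85.
D = 2 * (11.772736 - 9.85) = 3.845472, which rounds to 3.8455.

3.8455


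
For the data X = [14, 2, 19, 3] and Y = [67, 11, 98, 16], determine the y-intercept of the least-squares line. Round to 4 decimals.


First find the slope: b1 = 5.0048.
Means: xbar = 9.5000, ybar = 48.0000.
b0 = ybar - b1 * xbar = 48.0000 - 5.0048 * 9.5000 = 0.4545.

0.4545


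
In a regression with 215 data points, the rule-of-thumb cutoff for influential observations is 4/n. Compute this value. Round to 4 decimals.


Cook's distance cutoff = 4/n = 4/215.
= 0.0186.

0.0186


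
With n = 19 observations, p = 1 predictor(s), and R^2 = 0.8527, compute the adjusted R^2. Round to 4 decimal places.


Plug in: Adj R^2 = 1 - (1 - 0.8527) * 18/17.
= 1 - 0.1473 * 18/17
= 1 - 2.6514 / 17
= 1 - 0.1560 = 0.8440.

0.8440


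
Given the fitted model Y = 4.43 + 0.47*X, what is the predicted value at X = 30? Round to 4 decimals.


Plug X = 30 into Y = 4.43 + 0.47*X:
Y = 4.43 + 14.1000 = 18.5300.

18.5300


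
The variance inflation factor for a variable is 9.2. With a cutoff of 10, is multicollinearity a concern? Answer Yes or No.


Compare VIF = 9.2 to the threshold of 10.
9.2 < 10, so the answer is No.

No


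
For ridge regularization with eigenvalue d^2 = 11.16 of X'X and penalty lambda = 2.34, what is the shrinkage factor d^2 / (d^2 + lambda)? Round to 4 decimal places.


Denominator = d^2 + lambda = 11.16 + 2.34 = 13.5000.
Shrinkage = 11.16 / 13.5000 = 0.8267.

0.8267


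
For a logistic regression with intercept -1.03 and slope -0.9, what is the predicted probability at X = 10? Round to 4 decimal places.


Linear predictor: z = -1.03 + -0.9 * 10 = -10.0300.
P = 1/(1 + exp(10.0300)) = 1/(1 + 22697.2715) = 0.0000.

0.0000


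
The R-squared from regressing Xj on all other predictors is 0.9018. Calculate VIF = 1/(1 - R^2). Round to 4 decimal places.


Denominator: 1 - 0.9018 = 0.0982.
VIF = 1 / 0.0982 = 10.1833.

10.1833


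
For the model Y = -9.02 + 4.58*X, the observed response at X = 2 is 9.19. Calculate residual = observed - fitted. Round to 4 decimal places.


Fitted value at X = 2 is yhat = -9.02 + 4.58*2 = 0.1400.
Residual = 9.19 - 0.1400 = 9.0500.

9.0500


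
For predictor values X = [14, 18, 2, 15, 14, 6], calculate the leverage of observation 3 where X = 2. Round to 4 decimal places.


Mean of X: xbar = 11.5000.
SXX = 187.5000.
For X = 2: h = 1/6 + (2 - 11.5000)^2/187.5000 = 0.6480.

0.6480


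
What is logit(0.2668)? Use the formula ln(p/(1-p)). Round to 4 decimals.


The odds are p/(1-p) = 0.2668 / 0.7332 = 0.3639.
logit(p) = ln(0.3639) = -1.0109.

-1.0109


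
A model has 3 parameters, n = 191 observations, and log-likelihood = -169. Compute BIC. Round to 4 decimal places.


ln(191) = 5.252273.
k * ln(n) = 3 * 5.252273 = 15.756819.
-2L = 338.
BIC = 15.756819 + 338 = 353.756819, which rounds to 353.7568.

353.7568


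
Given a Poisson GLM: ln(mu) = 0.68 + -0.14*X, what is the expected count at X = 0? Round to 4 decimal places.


Compute eta = 0.68 + -0.14 * 0 = 0.6800.
Apply inverse link: mu = e^0.6800 = 1.9739.

1.9739


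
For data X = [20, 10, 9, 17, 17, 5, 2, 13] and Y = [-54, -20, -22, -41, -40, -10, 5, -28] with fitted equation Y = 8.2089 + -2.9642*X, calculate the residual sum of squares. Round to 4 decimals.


For each point, residual = actual - predicted.
Residuals: [-2.9249, 1.4331, -3.5311, 1.1825, 2.1825, -3.3879, 2.7195, 2.3257].
Sum of squared residuals = 53.5215.

53.5215


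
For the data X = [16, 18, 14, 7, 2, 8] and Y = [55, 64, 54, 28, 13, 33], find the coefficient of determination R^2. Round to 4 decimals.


After computing the OLS fit (b0=6.8500, b1=3.1677):
SSres = 16.0229, SStot = 1910.8333.
R^2 = 1 - 16.0229/1910.8333 = 0.9916.

0.9916


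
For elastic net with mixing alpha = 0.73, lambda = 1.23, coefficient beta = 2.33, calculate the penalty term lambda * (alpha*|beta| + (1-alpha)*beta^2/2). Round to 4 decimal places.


alpha * |beta| = 0.73 * 2.33 = 1.7009.
(1-alpha) * beta^2/2 = 0.27 * 5.4289/2 = 0.7329.
Total = 1.23 * (1.7009 + 0.7329) = 2.9936.

2.9936


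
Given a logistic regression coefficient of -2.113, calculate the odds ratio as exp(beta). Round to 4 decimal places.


The odds ratio is computed as:
OR = e^(-2.113) = 0.1209.

0.1209


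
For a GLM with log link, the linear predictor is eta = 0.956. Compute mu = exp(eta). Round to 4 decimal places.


The inverse log link gives:
mu = exp(0.956) = 2.6013.

2.6013


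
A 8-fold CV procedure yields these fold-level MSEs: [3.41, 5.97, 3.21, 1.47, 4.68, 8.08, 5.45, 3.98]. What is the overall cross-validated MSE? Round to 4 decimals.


Add all fold MSEs: 36.2500.
Divide by k = 8: 36.2500/8 = 4.5313.

4.5313


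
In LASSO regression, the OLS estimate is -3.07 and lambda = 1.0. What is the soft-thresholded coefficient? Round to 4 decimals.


Absolute value: |-3.07| = 3.07.
Compare to lambda = 1.0.
Since |beta| > lambda, coefficient = sign(beta)*(|beta| - lambda) = -2.0700.

-2.0700


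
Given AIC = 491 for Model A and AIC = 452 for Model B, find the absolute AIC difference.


Compute |491 - 452| = 39.
Model B has the smaller AIC.

39


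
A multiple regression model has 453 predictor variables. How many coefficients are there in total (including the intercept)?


Each predictor gets one coefficient, plus one intercept.
Total parameters = 453 + 1 = 454.

454


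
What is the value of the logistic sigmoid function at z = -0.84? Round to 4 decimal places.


First, exp(0.8400) = 2.3164.
Then sigma(z) = 1/(1 + 2.3164) = 0.3015.

0.3015


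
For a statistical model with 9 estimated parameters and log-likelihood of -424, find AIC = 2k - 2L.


Compute:
2k = 2*9 = 18.
-2*loglik = -2*(-424) = 848.
AIC = 18 + 848 = 866.

866


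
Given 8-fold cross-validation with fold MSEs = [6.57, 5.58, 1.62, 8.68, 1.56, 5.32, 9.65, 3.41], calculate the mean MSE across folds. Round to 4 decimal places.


Total MSE across folds = 42.3900.
CV-MSE = 42.3900/8 = 5.2988.

5.2988


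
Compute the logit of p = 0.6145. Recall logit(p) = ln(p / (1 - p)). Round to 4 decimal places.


Compute the odds: 0.6145/0.3855 = 1.5940.
Take the natural log: ln(1.5940) = 0.4663.

0.4663


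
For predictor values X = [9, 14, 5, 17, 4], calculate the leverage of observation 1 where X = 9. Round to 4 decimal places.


n = 5, xbar = 9.8000.
SXX = sum((xi - xbar)^2) = 126.8000.
h = 1/5 + (9 - 9.8000)^2 / 126.8000 = 0.2050.

0.2050


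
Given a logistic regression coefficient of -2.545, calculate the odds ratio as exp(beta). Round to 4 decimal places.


Odds ratio = exp(beta) = exp(-2.545).
= 0.0785.

0.0785


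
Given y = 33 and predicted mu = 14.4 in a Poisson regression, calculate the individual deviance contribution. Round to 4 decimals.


Compute y*ln(y/mu) = 33*ln(33/14.4) = 33*0.829279 = 27.366207.
y - mu = 18.6.
D = 2*(27.366207 - (18.6)) = 17.532414, which rounds to 17.5324.

17.5324


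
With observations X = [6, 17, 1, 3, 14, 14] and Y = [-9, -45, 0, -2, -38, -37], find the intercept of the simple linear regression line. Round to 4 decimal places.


The slope is b1 = -3.0254.
Sample means are xbar = 9.1667 and ybar = -21.8333.
Intercept: b0 = -21.8333 - (-3.0254)(9.1667) = 5.8998.

5.8998


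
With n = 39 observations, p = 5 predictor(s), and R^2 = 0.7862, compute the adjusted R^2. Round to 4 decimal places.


Using the formula:
(1 - 0.7862) = 0.2138.
Multiply by 38/33: 0.2138 * 38 = 8.1244, then 8.1244 / 33 = 0.2462.
Adj R^2 = 1 - 0.2462 = 0.7538.

0.7538


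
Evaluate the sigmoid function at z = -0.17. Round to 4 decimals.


First, exp(0.1700) = 1.1853.
Then sigma(z) = 1/(1 + 1.1853) = 0.4576.

0.4576


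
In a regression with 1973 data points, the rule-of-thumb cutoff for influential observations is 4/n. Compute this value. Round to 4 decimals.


The threshold is 4/n.
4/1973 = 0.0020.

0.0020


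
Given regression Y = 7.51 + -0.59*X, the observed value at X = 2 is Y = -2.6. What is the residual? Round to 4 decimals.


Predicted = 7.51 + -0.59 * 2 = 6.3300.
Residual = -2.6 - 6.3300 = -8.9300.

-8.9300


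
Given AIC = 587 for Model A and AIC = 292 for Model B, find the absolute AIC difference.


|AIC_A - AIC_B| = |587 - 292| = 295.
Model B is preferred (lower AIC).

295


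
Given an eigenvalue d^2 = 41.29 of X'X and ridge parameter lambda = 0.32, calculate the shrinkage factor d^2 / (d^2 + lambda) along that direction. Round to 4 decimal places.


Denominator = d^2 + lambda = 41.29 + 0.32 = 41.6100.
Shrinkage = 41.29 / 41.6100 = 0.9923.

0.9923


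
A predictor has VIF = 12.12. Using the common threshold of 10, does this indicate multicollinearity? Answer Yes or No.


Compare VIF = 12.12 to the threshold of 10.
12.12 >= 10, so the answer is Yes.

Yes


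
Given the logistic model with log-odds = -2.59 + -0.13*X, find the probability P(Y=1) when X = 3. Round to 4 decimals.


Compute z = -2.59 + (-0.13)(3) = -2.9800.
exp(-z) = 19.6878.
P = 1/(1 + 19.6878) = 0.0483.

0.0483


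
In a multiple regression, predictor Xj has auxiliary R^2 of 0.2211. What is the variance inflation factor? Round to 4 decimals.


Denominator: 1 - 0.2211 = 0.7789.
VIF = 1 / 0.7789 = 1.2839.

1.2839


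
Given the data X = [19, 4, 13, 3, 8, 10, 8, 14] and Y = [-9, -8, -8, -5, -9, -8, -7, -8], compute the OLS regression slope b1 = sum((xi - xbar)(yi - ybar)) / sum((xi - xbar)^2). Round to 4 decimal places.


First compute the means: xbar = 9.8750, ybar = -7.7500.
Then S_xx = sum((xi - xbar)^2) = 198.8750.
S_xy = sum((xi - xbar)(yi - ybar)) = -29.7500.
b1 = S_xy / S_xx = -29.7500 / 198.8750 = -0.1496.

-0.1496


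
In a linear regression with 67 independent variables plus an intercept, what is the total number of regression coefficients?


Including the intercept, the model has 67 predictor coefficients + 1 intercept.
Total = 68.

68


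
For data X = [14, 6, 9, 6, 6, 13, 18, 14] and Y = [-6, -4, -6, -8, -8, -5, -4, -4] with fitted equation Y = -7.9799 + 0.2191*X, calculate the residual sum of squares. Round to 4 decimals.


Predicted values from Y = -7.9799 + 0.2191*X.
Residuals: [-1.0875, 2.6653, 0.0080, -1.3347, -1.3347, 0.1316, 0.0361, 0.9125].
SSres = 12.7007.

12.7007


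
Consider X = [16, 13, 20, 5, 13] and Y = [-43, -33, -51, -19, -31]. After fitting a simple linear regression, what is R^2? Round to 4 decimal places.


The fitted line is Y = -6.3003 + -2.1716*X.
SSres = 23.6304, SStot = 595.2000.
R^2 = 1 - SSres/SStot = 0.9603.

0.9603


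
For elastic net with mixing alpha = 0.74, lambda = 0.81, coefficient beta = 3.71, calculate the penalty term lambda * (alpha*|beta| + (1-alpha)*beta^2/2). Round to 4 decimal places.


L1 component = 0.74 * |3.71| = 2.7454.
L2 component = 0.26 * 3.71^2 / 2 = 1.7893.
Penalty = 0.81 * (2.7454 + 1.7893) = 0.81 * 4.5347 = 3.6731.

3.6731


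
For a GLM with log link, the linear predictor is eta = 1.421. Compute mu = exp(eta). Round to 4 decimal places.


mu = exp(eta) = exp(1.421).
= 4.1413.

4.1413


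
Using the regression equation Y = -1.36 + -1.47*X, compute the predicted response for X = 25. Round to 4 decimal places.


Plug X = 25 into Y = -1.36 + -1.47*X:
Y = -1.36 + -36.7500 = -38.1100.

-38.1100


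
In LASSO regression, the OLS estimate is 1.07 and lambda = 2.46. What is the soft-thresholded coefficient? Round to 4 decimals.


|beta_OLS| = 1.07.
lambda = 2.46.
Since |beta| <= lambda, the coefficient is set to 0.
Result = 0.0000.

0.0000


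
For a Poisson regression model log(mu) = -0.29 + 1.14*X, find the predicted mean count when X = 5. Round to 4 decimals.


Linear predictor: eta = -0.29 + (1.14)(5) = 5.4100.
Expected count: mu = exp(5.4100) = 223.6316.

223.6316


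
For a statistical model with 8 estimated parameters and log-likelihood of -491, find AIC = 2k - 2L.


Compute:
2k = 2*8 = 16.
-2*loglik = -2*(-491) = 982.
AIC = 16 + 982 = 998.

998


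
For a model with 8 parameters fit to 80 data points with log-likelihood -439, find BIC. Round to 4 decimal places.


ln(80) = 4.382027.
k * ln(n) = 8 * 4.382027 = 35.056216.
-2L = 878.
BIC = 35.056216 + 878 = 913.056216, which rounds to 913.0562.

913.0562
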